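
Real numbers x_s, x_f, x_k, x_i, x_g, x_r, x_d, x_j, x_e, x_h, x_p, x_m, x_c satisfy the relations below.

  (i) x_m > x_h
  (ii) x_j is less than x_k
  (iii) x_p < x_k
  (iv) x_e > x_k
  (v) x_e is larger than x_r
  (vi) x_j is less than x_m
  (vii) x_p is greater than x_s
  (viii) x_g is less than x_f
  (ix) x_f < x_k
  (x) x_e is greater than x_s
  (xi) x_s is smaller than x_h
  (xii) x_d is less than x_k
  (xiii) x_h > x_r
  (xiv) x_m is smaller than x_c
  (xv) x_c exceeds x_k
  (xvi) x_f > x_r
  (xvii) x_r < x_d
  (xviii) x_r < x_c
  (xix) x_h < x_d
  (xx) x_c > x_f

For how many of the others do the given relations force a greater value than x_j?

From x_j the given relations immediately reach x_k, x_m.
From those, x_e, x_c — 4 in total.
Nothing else is reachable above x_j; 4 in all.

4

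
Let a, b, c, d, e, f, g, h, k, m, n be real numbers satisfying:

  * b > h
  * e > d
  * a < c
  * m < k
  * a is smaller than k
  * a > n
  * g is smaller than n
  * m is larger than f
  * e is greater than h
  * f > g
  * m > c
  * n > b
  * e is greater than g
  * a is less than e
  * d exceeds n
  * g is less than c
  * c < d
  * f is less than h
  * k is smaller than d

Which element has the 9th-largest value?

Piecing the relations together gives one ordering: g < f < h < b < n < a < c < m < k < d < e.
The 9th largest is h.

h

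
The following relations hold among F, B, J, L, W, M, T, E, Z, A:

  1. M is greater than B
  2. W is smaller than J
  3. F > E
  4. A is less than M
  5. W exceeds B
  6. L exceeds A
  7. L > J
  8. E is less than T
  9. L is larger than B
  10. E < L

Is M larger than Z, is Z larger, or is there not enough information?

Following every chain through Z: nothing is chained to Z.
M is not reached, and no chain runs the other way from M to Z.
So the given relations leave the order of Z and M undetermined.

undetermined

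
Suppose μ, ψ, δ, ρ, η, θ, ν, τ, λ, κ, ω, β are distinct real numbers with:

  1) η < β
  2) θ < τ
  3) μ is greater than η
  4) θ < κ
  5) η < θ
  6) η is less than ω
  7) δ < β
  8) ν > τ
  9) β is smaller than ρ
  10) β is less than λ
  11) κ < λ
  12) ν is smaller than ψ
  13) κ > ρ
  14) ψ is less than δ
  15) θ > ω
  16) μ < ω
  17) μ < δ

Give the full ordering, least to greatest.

η < μ < ω < θ < τ < ν < ψ < δ < β < ρ < κ < λ

Each adjacent pair is fixed by a given relation: η < μ; μ < ω; ω < θ; θ < τ; τ < ν; ν < ψ; ψ < δ; δ < β; β < ρ; ρ < κ; κ < λ. Chaining them end to end gives the full order.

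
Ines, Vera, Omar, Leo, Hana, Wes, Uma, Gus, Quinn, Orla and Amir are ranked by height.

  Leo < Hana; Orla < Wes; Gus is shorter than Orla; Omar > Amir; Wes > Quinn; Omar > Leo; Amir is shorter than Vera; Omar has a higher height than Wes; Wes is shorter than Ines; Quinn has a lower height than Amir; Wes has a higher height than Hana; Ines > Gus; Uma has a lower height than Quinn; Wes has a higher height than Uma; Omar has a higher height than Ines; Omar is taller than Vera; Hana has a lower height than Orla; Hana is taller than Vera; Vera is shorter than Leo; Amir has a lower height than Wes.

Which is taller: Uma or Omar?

The relevant relations are Uma < Quinn; Quinn < Amir; Amir < Vera; Vera < Hana; Hana < Orla; Orla < Wes; Wes < Omar.
Chaining these gives Uma < Quinn < Amir < Vera < Hana < Orla < Wes < Omar.
So Uma < Omar; Omar is the taller of the two.

Omar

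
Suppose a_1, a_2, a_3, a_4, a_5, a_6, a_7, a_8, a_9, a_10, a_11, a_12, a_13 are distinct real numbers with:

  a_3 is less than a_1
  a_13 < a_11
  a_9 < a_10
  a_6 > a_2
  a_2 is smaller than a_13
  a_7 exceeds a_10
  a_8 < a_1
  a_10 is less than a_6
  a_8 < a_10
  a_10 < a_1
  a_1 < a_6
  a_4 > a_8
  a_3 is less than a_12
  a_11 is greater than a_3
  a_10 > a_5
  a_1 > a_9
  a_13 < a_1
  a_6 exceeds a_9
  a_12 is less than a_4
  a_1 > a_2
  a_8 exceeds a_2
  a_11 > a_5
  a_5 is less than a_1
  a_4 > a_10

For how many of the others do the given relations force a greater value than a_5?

From a_5 the given relations immediately reach a_11, a_10, a_1.
From those, a_4, a_7, a_6 — 6 in total.
No other element is forced above a_5 by the given relations, so the count is 6.

6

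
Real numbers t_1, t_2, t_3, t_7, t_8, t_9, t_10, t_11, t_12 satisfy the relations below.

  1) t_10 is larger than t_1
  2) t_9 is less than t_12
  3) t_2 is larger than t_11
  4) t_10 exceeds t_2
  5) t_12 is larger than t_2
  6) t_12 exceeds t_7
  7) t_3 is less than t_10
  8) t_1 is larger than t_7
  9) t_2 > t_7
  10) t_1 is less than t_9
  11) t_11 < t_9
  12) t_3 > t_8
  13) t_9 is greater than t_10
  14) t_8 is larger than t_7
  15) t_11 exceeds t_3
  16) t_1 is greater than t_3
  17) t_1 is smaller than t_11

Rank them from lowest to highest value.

t_7 < t_8 < t_3 < t_1 < t_11 < t_2 < t_10 < t_9 < t_12

The consecutive links are each given: t_7 < t_8; t_8 < t_3; t_3 < t_1; t_1 < t_11; t_11 < t_2; t_2 < t_10; t_10 < t_9; t_9 < t_12.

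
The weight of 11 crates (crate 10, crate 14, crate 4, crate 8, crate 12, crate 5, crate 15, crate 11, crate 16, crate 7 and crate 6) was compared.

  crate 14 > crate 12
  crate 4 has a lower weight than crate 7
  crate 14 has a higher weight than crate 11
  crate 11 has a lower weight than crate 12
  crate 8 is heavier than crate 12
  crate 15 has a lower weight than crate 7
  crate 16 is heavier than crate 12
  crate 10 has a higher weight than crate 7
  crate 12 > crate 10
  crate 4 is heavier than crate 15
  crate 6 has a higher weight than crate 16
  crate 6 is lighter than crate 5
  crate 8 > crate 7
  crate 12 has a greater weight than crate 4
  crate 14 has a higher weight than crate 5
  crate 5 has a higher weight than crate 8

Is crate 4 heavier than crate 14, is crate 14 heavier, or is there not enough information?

crate 14

crate 4 < crate 7 and crate 7 < crate 10 give crate 4 < crate 10.
Then crate 10 < crate 12 extends the chain to crate 12.
Then crate 12 < crate 16 extends the chain to crate 16.
Then crate 16 < crate 6 extends the chain to crate 6.
Then crate 6 < crate 5 extends the chain to crate 5.
Then crate 5 < crate 14 extends the chain to crate 14.
So crate 14 is heavier.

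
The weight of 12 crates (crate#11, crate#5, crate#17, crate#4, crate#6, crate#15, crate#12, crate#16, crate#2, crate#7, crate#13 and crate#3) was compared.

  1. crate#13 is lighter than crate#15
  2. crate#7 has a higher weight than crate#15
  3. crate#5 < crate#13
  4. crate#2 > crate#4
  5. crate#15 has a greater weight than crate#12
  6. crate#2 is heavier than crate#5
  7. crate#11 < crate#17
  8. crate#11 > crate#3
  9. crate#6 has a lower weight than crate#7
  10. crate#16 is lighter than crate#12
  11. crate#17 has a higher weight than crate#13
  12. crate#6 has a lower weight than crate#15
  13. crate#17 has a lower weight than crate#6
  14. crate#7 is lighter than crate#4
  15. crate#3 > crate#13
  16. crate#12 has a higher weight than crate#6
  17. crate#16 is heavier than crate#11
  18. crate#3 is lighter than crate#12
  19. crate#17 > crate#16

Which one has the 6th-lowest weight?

crate#17

The consecutive relations fix a unique order: crate#5 < crate#13 < crate#3 < crate#11 < crate#16 < crate#17 < crate#6 < crate#12 < crate#15 < crate#7 < crate#4 < crate#2.
The 6th smallest is crate#17.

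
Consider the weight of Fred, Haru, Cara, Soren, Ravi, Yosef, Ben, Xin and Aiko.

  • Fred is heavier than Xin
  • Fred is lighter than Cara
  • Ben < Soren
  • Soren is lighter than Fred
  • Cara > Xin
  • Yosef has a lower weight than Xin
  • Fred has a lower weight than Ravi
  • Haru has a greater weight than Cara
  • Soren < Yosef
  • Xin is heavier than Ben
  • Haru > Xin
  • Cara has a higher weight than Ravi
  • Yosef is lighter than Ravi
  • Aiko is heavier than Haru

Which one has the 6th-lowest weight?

Ravi

The consecutive relations fix a unique order: Ben < Soren < Yosef < Xin < Fred < Ravi < Cara < Haru < Aiko.
Counting 6 from the smallest end gives Ravi.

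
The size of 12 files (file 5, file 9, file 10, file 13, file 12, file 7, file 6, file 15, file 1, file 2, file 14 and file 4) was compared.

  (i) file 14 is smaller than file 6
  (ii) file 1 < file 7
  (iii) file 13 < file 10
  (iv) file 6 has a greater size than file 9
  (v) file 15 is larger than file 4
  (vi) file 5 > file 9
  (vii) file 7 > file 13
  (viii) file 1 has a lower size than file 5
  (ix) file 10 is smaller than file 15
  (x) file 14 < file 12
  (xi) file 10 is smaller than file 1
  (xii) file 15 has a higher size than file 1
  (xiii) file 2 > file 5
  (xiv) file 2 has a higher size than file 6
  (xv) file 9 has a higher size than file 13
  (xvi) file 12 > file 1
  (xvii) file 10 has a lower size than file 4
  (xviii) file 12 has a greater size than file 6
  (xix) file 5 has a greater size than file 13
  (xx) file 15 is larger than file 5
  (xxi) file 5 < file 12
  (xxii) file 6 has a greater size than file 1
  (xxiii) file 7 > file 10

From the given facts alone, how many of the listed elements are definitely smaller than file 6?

5

The elements the relations force below file 6 are file 13, file 14, file 10, file 1, file 9 — no chain reaches any other.
That is 5.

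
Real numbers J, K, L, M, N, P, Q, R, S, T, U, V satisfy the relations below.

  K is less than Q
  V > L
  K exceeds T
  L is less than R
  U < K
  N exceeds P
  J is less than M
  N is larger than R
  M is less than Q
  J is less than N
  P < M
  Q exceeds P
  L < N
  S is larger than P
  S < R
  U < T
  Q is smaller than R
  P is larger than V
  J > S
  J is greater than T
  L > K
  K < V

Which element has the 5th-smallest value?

V

Piecing the relations together gives one ordering: U < T < K < L < V < P < S < J < M < Q < R < N.
Counting 5 from the smallest end gives V.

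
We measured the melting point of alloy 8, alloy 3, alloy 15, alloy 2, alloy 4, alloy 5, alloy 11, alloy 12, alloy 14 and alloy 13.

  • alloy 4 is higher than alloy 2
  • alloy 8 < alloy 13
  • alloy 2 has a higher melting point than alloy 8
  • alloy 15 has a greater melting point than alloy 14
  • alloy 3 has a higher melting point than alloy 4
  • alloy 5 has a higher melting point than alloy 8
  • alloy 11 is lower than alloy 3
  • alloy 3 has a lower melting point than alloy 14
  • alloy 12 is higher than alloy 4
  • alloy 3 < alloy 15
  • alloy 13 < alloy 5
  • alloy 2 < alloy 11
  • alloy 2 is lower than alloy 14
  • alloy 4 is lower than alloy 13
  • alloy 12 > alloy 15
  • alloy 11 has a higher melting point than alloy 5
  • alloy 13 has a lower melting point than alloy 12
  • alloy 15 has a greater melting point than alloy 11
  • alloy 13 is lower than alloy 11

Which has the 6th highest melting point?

The consecutive relations fix a unique order: alloy 8 < alloy 2 < alloy 4 < alloy 13 < alloy 5 < alloy 11 < alloy 3 < alloy 14 < alloy 15 < alloy 12.
Counting 6 from the largest end gives alloy 5.

alloy 5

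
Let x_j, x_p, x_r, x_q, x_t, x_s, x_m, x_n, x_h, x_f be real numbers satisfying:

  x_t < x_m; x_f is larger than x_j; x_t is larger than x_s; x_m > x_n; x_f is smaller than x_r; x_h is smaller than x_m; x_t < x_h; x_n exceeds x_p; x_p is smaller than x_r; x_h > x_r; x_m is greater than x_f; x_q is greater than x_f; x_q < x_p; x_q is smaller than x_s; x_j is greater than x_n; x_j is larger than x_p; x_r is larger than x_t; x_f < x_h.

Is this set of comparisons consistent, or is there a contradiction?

Chaining the given relations yields x_p < x_n < x_j < x_f < x_q, so x_p < x_q. But one relation states x_q < x_p. These cannot both hold.

inconsistent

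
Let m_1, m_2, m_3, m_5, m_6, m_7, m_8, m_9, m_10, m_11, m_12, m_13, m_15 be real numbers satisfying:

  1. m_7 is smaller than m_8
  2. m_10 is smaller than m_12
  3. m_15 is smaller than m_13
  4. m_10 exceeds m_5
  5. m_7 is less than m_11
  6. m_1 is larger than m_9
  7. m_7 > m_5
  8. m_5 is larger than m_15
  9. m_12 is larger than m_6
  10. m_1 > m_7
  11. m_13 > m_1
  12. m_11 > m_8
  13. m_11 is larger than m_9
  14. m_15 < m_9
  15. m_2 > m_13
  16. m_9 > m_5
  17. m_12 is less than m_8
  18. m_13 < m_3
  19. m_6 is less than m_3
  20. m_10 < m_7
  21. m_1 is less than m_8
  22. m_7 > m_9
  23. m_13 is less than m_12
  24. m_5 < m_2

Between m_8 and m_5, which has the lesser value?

m_5

The relevant relations are m_5 < m_10; m_10 < m_7; m_7 < m_1; m_1 < m_13; m_13 < m_12; m_12 < m_8.
Together: m_5 < m_10 < m_7 < m_1 < m_13 < m_12 < m_8.
So m_5 < m_8; m_5 is the smaller of the two.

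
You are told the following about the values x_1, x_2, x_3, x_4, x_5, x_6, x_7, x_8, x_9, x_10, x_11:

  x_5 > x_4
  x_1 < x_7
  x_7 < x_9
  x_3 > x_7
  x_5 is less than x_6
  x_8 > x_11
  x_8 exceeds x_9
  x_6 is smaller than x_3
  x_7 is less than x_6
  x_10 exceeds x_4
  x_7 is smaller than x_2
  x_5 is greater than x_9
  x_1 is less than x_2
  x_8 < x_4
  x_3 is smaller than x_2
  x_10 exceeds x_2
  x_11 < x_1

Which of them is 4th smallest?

x_9

The consecutive relations fix a unique order: x_11 < x_1 < x_7 < x_9 < x_8 < x_4 < x_5 < x_6 < x_3 < x_2 < x_10.
The 4th smallest is x_9.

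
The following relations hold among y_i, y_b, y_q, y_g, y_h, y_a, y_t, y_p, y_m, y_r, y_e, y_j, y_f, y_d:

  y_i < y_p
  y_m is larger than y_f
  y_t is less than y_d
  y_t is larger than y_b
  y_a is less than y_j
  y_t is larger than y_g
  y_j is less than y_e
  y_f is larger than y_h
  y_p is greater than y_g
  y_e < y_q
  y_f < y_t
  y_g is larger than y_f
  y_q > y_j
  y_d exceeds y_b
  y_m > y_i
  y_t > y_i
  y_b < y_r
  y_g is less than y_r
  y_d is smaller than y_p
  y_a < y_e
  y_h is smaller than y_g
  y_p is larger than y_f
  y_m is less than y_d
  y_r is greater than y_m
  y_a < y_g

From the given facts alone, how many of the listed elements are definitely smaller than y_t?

The elements the relations force below y_t are y_i, y_h, y_a, y_f, y_g, y_b — no chain reaches any other.
That is 6.

6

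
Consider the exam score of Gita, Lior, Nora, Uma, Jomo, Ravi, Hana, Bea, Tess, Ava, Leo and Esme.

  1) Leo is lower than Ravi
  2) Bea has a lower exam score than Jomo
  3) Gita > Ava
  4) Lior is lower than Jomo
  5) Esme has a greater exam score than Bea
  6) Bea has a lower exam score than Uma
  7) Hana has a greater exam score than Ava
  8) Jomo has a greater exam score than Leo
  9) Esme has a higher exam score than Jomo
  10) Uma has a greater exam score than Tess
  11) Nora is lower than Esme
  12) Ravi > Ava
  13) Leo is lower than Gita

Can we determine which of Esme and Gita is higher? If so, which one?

undetermined

Following every chain through Gita: below Gita we get Leo, Ava.
Esme is not reached, and no chain runs the other way from Esme to Gita.
So the given relations leave the order of Gita and Esme undetermined.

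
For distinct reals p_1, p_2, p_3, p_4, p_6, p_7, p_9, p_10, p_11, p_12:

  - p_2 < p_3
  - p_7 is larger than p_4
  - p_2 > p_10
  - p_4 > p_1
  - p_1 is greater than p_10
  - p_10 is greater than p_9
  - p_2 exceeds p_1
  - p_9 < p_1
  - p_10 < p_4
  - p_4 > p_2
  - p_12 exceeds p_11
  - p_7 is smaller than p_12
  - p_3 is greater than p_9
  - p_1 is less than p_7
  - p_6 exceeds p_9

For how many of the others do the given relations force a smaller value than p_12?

7

Directly below p_12: p_11, p_7.
One step further: p_1, p_4 (4 so far).
One step further: p_9, p_10, p_2 (7 so far).
Nothing else is reachable below p_12; 7 in all.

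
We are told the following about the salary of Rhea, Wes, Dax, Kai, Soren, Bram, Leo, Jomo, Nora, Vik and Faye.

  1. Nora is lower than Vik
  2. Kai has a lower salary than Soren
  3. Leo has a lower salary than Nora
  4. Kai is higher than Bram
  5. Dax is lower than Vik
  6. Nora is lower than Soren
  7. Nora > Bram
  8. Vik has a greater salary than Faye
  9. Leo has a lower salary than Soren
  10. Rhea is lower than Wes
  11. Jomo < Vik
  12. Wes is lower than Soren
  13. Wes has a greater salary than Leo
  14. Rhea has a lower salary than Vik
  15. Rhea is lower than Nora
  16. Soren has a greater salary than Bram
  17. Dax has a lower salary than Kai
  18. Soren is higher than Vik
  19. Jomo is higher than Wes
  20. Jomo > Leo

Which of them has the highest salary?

Soren

Chaining downward from Soren: directly below it, Bram, Leo, Nora, Wes, Kai, Vik; then Rhea, Dax, Faye, Jomo.
That covers every other element, and nothing is given above Soren, so Soren is the highest salary.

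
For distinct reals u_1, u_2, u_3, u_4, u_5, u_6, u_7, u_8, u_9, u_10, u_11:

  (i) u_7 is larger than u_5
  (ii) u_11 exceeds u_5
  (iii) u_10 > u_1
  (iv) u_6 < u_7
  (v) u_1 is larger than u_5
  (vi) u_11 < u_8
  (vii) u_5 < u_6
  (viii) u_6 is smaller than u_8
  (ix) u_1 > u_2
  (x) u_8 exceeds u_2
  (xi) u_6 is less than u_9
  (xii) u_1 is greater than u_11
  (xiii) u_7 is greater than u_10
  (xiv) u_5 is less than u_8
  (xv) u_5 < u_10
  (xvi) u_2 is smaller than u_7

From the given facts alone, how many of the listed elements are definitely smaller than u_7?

Directly below u_7: u_5, u_2, u_6, u_10.
One step further: u_1 (5 so far).
One step further: u_11 (6 so far).
Nothing else is reachable below u_7; 6 in all.

6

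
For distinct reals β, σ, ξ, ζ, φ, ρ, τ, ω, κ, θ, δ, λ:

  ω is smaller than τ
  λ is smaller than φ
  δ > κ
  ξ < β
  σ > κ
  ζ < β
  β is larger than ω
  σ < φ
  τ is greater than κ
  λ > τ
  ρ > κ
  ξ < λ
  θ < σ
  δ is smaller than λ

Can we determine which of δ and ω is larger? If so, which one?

Following every chain through ω: above ω we get τ, λ, φ, β.
δ is not reached, and no chain runs the other way from δ to ω.
So the given relations leave the order of ω and δ undetermined.

undetermined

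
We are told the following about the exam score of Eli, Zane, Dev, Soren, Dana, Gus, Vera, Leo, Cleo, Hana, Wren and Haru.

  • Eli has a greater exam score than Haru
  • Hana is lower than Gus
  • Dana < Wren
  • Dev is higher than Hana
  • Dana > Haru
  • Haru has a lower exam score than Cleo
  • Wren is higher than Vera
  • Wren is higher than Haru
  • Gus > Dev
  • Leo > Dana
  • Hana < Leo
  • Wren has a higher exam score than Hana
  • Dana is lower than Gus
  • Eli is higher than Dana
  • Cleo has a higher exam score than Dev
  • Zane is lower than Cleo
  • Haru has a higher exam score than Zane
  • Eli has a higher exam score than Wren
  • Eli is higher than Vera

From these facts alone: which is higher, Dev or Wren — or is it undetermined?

Following every chain through Dev: above Dev we get Cleo, Gus; below Dev we get Hana.
Wren is not reached, and no chain runs the other way from Wren to Dev.
So the given relations leave the order of Dev and Wren undetermined.

undetermined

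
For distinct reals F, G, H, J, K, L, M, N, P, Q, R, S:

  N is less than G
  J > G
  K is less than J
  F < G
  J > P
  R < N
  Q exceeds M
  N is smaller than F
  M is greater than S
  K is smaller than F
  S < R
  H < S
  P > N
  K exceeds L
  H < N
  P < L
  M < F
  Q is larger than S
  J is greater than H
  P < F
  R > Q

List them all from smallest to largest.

Each adjacent pair is fixed by a given relation: H < S; S < M; M < Q; Q < R; R < N; N < P; P < L; L < K; K < F; F < G; G < J. Chaining them end to end gives the full order.

H < S < M < Q < R < N < P < L < K < F < G < J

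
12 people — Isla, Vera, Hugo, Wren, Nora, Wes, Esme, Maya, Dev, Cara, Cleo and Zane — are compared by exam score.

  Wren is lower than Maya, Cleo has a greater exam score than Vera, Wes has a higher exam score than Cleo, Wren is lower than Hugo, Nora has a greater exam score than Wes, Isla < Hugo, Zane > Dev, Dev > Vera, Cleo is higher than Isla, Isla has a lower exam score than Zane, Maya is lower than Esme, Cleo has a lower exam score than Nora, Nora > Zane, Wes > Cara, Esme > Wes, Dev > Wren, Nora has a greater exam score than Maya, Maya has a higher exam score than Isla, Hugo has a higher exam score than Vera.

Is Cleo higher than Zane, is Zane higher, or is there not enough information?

undetermined

Following every chain through Cleo: above Cleo we get Wes, Nora, Esme; below Cleo we get Vera, Isla.
Zane is not reached, and no chain runs the other way from Zane to Cleo.
So the given relations leave the order of Cleo and Zane undetermined.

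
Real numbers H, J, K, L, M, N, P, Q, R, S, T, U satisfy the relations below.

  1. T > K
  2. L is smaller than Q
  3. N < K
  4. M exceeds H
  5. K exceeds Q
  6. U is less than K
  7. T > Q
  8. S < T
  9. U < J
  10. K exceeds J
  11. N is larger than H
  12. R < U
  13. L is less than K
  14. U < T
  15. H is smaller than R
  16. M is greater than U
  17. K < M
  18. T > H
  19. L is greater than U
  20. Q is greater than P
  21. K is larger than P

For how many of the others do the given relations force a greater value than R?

7

From R the given relations immediately reach U.
From those, J, L, K, M, T — 6 in total.
From those, Q — 7 in total.
No other element is forced above R by the given relations, so the count is 7.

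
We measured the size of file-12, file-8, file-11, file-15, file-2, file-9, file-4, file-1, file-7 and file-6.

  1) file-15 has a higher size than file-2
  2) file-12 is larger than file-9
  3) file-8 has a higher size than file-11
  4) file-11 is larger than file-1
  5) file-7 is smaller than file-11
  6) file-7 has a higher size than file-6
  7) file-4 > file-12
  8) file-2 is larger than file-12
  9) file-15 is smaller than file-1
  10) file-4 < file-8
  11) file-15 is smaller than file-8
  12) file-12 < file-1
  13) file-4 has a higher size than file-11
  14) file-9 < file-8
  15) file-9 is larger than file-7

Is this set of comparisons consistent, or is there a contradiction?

The single ordering file-6 < file-7 < file-9 < file-12 < file-2 < file-15 < file-1 < file-11 < file-4 < file-8 satisfies every listed relation, so no contradiction arises.

consistent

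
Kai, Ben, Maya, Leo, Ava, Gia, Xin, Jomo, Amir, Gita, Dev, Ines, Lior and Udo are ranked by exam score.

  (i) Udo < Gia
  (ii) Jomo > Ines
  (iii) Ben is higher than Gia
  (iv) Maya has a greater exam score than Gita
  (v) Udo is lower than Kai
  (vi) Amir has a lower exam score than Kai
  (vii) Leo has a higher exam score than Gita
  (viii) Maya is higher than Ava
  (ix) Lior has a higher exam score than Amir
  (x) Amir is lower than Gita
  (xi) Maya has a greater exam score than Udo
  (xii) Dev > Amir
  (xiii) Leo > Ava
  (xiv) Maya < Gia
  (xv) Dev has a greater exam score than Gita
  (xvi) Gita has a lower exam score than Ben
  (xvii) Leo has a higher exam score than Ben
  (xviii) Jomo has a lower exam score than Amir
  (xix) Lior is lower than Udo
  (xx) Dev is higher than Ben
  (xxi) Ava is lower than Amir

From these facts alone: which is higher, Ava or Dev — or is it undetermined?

Dev

The relevant relations are Ava < Amir; Amir < Lior; Lior < Udo; Udo < Maya; Maya < Gia; Gia < Ben; Ben < Dev.
Chaining these gives Ava < Amir < Lior < Udo < Maya < Gia < Ben < Dev.
So Dev is higher.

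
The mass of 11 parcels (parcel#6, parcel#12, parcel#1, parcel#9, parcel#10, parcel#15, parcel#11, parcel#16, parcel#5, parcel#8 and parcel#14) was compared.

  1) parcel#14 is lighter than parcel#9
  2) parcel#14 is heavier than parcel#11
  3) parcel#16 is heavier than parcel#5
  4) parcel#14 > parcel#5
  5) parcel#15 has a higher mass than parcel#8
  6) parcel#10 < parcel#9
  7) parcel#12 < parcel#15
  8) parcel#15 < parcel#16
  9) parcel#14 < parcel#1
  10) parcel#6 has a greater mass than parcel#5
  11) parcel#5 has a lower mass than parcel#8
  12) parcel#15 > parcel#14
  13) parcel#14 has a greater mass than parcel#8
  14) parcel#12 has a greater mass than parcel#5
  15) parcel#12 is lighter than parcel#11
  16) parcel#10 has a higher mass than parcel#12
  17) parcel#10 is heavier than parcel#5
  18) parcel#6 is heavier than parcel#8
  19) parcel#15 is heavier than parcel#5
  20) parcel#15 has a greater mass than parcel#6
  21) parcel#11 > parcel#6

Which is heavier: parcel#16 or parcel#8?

Chaining the given relations: parcel#8 < parcel#6 < parcel#11 < parcel#14 < parcel#15 < parcel#16.
So parcel#8 < parcel#16; parcel#16 is the heavier of the two.

parcel#16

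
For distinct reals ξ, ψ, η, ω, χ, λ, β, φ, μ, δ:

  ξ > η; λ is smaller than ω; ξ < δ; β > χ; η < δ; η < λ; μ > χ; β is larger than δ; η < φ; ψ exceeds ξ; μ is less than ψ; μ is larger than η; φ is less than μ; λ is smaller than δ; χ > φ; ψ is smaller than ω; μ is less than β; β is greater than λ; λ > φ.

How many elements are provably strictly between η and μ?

2

Chaining upward from η reaches: ξ, φ, χ, λ, δ, ψ, β, ω.
Chaining downward from μ reaches: φ, χ.
Strictly between η and μ are those in both lists: φ, χ — 2 elements.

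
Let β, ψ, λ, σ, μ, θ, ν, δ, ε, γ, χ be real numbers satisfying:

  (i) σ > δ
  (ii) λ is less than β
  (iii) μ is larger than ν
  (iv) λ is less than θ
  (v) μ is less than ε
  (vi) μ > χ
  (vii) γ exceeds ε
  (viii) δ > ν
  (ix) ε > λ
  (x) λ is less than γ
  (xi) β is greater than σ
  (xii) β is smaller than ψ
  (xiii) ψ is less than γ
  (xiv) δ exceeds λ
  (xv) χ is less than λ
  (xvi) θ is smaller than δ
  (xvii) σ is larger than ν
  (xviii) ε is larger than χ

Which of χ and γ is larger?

χ < λ and λ < θ give χ < θ.
Then θ < δ extends the chain to δ.
Then δ < σ extends the chain to σ.
Then σ < β extends the chain to β.
Then β < ψ extends the chain to ψ.
With ψ < γ: χ < λ < θ < δ < σ < β < ψ < γ.
So χ < γ; γ is the larger of the two.

γ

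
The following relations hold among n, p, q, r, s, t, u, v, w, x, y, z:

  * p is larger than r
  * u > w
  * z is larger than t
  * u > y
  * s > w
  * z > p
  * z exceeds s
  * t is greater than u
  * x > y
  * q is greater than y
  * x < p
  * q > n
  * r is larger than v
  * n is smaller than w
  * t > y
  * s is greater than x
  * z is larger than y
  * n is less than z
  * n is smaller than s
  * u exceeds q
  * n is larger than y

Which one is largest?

z

y is not greatest since y < u; n is not greatest since n < w; v is not greatest since v < r; w is not greatest since w < s; q is not greatest since q < u; u is not greatest since u < t; r is not greatest since r < p; x is not greatest since x < s; p is not greatest since p < z; t is not greatest since t < z; s is not greatest since s < z.
Only z has nothing above it, so z is the largest.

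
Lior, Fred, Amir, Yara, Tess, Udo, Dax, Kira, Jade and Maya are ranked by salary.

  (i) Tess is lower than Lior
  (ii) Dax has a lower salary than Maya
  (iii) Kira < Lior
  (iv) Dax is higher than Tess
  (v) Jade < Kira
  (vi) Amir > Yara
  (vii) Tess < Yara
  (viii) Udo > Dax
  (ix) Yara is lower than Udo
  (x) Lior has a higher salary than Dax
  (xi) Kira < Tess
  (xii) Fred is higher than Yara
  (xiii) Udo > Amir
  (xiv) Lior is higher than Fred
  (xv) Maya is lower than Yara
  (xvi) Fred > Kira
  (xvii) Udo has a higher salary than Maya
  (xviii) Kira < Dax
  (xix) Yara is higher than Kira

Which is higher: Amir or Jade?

Amir

Chaining the given relations: Jade < Kira < Tess < Dax < Maya < Yara < Amir.
So Jade < Amir; Amir is the higher of the two.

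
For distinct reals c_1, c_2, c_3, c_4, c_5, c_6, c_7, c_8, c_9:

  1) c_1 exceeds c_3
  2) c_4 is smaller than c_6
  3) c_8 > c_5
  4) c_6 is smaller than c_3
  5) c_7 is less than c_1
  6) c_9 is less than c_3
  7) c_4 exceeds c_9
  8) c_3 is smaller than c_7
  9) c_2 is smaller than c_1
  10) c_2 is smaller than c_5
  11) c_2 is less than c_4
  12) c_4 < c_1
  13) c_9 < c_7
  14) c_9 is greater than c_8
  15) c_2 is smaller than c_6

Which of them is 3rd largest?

Chaining the given pairs: c_2 < c_5 < c_8 < c_9 < c_4 < c_6 < c_3 < c_7 < c_1.
The 3rd largest is c_3.

c_3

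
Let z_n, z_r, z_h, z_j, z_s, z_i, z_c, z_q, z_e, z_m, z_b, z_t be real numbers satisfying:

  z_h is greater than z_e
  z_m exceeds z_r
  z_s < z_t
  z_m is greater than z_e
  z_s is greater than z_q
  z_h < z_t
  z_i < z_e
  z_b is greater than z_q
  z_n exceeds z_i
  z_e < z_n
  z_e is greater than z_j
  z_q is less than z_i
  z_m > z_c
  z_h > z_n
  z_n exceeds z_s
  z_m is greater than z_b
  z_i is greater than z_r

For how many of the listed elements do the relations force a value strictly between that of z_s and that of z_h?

Chaining upward from z_s reaches: z_n, z_t.
Chaining downward from z_h reaches: z_q, z_r, z_i, z_j, z_e, z_n.
Strictly between z_s and z_h are those in both lists: z_n — 1 element.

1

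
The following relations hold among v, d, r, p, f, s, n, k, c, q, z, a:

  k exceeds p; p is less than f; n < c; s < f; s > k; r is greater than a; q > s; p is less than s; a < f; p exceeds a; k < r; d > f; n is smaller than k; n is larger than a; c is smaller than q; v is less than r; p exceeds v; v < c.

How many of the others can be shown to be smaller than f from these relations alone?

Directly below f: a, p, s.
One step further: v, k (5 so far).
One step further: n (6 so far).
No other element is forced below f by the given relations, so the count is 6.

6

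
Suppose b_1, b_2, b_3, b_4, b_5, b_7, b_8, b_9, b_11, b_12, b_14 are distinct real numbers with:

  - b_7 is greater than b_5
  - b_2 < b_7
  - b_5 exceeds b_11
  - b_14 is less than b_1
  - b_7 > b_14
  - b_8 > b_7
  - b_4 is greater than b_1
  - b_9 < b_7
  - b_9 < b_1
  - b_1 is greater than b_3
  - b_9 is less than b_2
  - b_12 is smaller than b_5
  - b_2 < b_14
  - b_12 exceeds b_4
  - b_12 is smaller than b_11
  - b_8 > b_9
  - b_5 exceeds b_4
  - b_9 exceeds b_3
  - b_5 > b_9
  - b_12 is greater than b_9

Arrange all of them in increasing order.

The consecutive links are each given: b_3 < b_9; b_9 < b_2; b_2 < b_14; b_14 < b_1; b_1 < b_4; b_4 < b_12; b_12 < b_11; b_11 < b_5; b_5 < b_7; b_7 < b_8.

b_3 < b_9 < b_2 < b_14 < b_1 < b_4 < b_12 < b_11 < b_5 < b_7 < b_8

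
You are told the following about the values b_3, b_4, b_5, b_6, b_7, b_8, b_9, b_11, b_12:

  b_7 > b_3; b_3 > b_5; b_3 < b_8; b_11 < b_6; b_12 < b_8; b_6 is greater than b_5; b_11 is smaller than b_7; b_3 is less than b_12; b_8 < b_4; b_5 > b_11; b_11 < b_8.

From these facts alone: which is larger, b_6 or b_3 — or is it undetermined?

undetermined

Following every chain through b_3: above b_3 we get b_12, b_8, b_4, b_7; below b_3 we get b_11, b_5.
b_6 is not reached, and no chain runs the other way from b_6 to b_3.
So the given relations leave the order of b_3 and b_6 undetermined.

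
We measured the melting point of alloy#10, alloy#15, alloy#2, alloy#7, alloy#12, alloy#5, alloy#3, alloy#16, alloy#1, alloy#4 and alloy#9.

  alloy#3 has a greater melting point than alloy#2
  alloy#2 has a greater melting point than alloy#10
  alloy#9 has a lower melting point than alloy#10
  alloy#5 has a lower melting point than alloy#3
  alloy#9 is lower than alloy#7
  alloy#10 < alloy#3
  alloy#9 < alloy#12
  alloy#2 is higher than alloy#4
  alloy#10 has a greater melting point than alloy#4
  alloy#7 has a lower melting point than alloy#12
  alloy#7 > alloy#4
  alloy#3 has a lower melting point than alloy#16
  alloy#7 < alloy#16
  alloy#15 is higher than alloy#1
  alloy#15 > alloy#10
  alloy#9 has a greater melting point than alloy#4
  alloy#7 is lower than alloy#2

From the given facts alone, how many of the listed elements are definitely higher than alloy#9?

From alloy#9 the given relations immediately reach alloy#10, alloy#7, alloy#12.
From those, alloy#2, alloy#15, alloy#3, alloy#16 — 7 in total.
Nothing else is reachable above alloy#9; 7 in all.

7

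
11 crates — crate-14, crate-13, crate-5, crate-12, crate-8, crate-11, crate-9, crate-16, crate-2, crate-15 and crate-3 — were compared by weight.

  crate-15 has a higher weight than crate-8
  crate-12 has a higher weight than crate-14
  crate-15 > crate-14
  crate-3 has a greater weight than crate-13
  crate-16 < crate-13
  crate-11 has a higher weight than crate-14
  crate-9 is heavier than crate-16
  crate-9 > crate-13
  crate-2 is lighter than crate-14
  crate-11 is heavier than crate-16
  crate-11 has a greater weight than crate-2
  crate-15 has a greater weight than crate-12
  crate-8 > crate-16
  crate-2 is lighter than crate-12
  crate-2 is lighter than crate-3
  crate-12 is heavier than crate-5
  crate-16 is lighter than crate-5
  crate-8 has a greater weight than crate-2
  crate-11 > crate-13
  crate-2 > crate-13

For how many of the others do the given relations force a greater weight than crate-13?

The elements the relations force above crate-13 are crate-2, crate-8, crate-14, crate-3, crate-12, crate-15, crate-11, crate-9 — no chain reaches any other.
That is 8.

8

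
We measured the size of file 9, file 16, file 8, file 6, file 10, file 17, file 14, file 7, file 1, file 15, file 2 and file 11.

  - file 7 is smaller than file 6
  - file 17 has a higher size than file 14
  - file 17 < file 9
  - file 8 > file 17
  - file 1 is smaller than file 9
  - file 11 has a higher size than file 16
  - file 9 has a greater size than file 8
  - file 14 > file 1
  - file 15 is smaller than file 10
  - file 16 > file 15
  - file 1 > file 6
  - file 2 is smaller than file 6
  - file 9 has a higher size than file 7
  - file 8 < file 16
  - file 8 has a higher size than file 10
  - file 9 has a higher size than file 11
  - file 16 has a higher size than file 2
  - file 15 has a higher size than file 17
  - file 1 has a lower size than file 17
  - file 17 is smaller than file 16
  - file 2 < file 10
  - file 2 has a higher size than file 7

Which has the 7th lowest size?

The consecutive relations fix a unique order: file 7 < file 2 < file 6 < file 1 < file 14 < file 17 < file 15 < file 10 < file 8 < file 16 < file 11 < file 9.
Counting 7 from the smallest end gives file 15.

file 15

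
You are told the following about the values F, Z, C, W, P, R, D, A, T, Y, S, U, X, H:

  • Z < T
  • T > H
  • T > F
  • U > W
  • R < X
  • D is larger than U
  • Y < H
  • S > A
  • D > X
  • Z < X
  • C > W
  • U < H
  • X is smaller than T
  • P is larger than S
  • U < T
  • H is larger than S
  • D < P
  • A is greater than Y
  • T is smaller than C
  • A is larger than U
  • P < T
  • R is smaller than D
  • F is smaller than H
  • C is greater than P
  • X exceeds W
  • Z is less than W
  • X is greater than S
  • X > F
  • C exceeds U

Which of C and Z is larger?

Z < W and W < U give Z < U.
With U < A: Z < W < U < A.
With A < S: Z < W < U < A < S.
With S < X: Z < W < U < A < S < X.
Then X < D extends the chain to D.
With D < P: Z < W < U < A < S < X < D < P.
Then P < T extends the chain to T.
Then T < C extends the chain to C.
So Z < C; C is the larger of the two.

C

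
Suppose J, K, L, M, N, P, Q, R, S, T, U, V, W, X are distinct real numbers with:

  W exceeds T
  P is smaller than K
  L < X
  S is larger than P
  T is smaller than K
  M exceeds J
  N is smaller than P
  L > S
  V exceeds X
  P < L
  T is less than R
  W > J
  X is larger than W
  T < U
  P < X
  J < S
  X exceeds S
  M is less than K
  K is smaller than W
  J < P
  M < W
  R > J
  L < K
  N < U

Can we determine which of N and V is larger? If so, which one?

Link the given pairs in sequence: N < P; P < S; S < L; L < K; K < W; W < X; X < V.
Together: N < P < S < L < K < W < X < V.
So V is larger.

V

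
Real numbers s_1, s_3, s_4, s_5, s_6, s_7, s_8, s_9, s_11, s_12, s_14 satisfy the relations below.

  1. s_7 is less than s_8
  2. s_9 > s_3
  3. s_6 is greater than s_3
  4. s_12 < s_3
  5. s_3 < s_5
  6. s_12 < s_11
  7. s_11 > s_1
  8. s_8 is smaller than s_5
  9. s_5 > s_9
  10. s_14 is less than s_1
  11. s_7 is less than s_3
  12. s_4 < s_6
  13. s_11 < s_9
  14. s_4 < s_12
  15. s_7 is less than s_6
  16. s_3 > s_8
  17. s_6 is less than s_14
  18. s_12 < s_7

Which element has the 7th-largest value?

s_3

Chaining the given pairs: s_4 < s_12 < s_7 < s_8 < s_3 < s_6 < s_14 < s_1 < s_11 < s_9 < s_5.
Counting 7 from the largest end gives s_3.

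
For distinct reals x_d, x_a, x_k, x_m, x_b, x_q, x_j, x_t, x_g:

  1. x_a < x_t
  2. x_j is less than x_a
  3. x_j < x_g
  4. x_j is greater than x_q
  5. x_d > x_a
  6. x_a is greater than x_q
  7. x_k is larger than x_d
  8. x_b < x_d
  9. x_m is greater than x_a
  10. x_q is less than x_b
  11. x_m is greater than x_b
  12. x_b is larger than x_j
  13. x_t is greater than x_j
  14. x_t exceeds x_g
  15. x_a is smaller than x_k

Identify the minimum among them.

x_j is not least since x_q < x_j; x_b is not least since x_j < x_b; x_a is not least since x_q < x_a; x_m is not least since x_b < x_m; x_g is not least since x_j < x_g; x_d is not least since x_b < x_d; x_k is not least since x_a < x_k; x_t is not least since x_a < x_t.
Only x_q has nothing below it, so x_q is the minimum.

x_q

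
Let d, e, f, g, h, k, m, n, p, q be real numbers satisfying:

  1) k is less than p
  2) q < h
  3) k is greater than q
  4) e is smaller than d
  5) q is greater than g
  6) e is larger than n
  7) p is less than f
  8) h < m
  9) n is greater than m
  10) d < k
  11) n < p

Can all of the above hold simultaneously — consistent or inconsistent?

Every relation is compatible with g < q < h < m < n < e < d < k < p < f; the set is consistent.

consistent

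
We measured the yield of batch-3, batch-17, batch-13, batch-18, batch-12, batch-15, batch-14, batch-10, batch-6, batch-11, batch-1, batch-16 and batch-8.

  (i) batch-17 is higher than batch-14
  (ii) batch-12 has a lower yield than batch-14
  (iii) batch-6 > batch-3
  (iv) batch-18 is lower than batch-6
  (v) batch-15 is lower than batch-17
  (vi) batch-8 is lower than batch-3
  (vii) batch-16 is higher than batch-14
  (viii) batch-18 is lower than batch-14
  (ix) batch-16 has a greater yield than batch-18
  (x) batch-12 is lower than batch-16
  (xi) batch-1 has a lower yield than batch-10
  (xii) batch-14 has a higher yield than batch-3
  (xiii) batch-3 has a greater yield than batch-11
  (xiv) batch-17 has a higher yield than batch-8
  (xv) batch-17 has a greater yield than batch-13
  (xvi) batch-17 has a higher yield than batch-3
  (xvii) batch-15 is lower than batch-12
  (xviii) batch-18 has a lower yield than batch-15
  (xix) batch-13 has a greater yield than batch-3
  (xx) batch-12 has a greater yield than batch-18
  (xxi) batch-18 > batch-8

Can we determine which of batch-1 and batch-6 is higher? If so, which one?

Following every chain through batch-1: above batch-1 we get batch-10.
batch-6 is not reached, and no chain runs the other way from batch-6 to batch-1.
So the given relations leave the order of batch-1 and batch-6 undetermined.

undetermined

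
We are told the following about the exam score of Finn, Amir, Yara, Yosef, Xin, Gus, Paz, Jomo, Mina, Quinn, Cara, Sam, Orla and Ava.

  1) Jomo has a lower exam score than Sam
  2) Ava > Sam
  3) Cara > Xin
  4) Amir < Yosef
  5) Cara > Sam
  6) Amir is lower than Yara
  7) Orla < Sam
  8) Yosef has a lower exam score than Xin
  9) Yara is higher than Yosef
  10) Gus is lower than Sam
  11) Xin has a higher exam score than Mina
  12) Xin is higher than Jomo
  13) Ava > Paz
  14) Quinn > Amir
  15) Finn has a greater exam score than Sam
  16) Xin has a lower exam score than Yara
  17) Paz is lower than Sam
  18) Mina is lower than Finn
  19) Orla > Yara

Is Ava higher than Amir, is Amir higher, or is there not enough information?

Ava

Amir < Yosef and Yosef < Xin give Amir < Xin.
With Xin < Yara: Amir < Yosef < Xin < Yara.
Then Yara < Orla extends the chain to Orla.
Then Orla < Sam extends the chain to Sam.
Then Sam < Ava extends the chain to Ava.
So Ava is higher.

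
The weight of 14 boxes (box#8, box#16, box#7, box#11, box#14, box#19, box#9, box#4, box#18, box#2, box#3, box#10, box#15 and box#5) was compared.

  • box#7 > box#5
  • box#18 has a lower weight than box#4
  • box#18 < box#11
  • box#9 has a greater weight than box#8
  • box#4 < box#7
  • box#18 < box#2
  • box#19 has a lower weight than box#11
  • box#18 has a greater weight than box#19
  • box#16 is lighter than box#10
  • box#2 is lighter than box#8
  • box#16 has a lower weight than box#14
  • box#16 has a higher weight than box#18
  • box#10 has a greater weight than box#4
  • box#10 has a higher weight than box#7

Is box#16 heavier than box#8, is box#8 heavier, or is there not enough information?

undetermined

Following every chain through box#8: above box#8 we get box#9; below box#8 we get box#19, box#18, box#2.
box#16 is not reached, and no chain runs the other way from box#16 to box#8.
So the given relations leave the order of box#8 and box#16 undetermined.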